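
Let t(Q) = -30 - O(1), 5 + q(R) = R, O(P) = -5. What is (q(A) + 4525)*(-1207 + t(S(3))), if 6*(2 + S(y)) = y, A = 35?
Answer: -5611760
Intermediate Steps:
S(y) = -2 + y/6
q(R) = -5 + R
t(Q) = -25 (t(Q) = -30 - 1*(-5) = -30 + 5 = -25)
(q(A) + 4525)*(-1207 + t(S(3))) = ((-5 + 35) + 4525)*(-1207 - 25) = (30 + 4525)*(-1232) = 4555*(-1232) = -5611760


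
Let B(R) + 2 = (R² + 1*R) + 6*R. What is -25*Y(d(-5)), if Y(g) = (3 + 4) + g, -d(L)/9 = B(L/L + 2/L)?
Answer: 401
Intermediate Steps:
B(R) = -2 + R² + 7*R (B(R) = -2 + ((R² + 1*R) + 6*R) = -2 + ((R² + R) + 6*R) = -2 + ((R + R²) + 6*R) = -2 + (R² + 7*R) = -2 + R² + 7*R)
d(L) = -45 - 126/L - 9*(1 + 2/L)² (d(L) = -9*(-2 + (L/L + 2/L)² + 7*(L/L + 2/L)) = -9*(-2 + (1 + 2/L)² + 7*(1 + 2/L)) = -9*(-2 + (1 + 2/L)² + (7 + 14/L)) = -9*(5 + (1 + 2/L)² + 14/L) = -45 - 126/L - 9*(1 + 2/L)²)
Y(g) = 7 + g
-25*Y(d(-5)) = -25*(7 + (-54 - 162/(-5) - 36/(-5)²)) = -25*(7 + (-54 - 162*(-⅕) - 36*1/25)) = -25*(7 + (-54 + 162/5 - 36/25)) = -25*(7 - 576/25) = -25*(-401/25) = 401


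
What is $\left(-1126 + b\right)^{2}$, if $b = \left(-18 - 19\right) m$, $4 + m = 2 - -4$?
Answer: $1440000$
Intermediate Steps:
$m = 2$ ($m = -4 + \left(2 - -4\right) = -4 + \left(2 + 4\right) = -4 + 6 = 2$)
$b = -74$ ($b = \left(-18 - 19\right) 2 = \left(-37\right) 2 = -74$)
$\left(-1126 + b\right)^{2} = \left(-1126 - 74\right)^{2} = \left(-1200\right)^{2} = 1440000$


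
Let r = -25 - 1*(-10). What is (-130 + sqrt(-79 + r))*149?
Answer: -19370 + 149*I*sqrt(94) ≈ -19370.0 + 1444.6*I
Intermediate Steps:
r = -15 (r = -25 + 10 = -15)
(-130 + sqrt(-79 + r))*149 = (-130 + sqrt(-79 - 15))*149 = (-130 + sqrt(-94))*149 = (-130 + I*sqrt(94))*149 = -19370 + 149*I*sqrt(94)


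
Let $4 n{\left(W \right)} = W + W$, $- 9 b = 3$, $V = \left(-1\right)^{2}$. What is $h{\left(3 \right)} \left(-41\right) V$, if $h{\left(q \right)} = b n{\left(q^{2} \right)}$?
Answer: $\frac{123}{2} \approx 61.5$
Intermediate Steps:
$V = 1$
$b = - \frac{1}{3}$ ($b = \left(- \frac{1}{9}\right) 3 = - \frac{1}{3} \approx -0.33333$)
$n{\left(W \right)} = \frac{W}{2}$ ($n{\left(W \right)} = \frac{W + W}{4} = \frac{2 W}{4} = \frac{W}{2}$)
$h{\left(q \right)} = - \frac{q^{2}}{6}$ ($h{\left(q \right)} = - \frac{\frac{1}{2} q^{2}}{3} = - \frac{q^{2}}{6}$)
$h{\left(3 \right)} \left(-41\right) V = - \frac{3^{2}}{6} \left(-41\right) 1 = \left(- \frac{1}{6}\right) 9 \left(-41\right) 1 = \left(- \frac{3}{2}\right) \left(-41\right) 1 = \frac{123}{2} \cdot 1 = \frac{123}{2}$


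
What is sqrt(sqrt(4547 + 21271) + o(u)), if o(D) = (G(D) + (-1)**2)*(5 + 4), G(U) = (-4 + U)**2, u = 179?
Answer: sqrt(275634 + sqrt(25818)) ≈ 525.16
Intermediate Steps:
o(D) = 9 + 9*(-4 + D)**2 (o(D) = ((-4 + D)**2 + (-1)**2)*(5 + 4) = ((-4 + D)**2 + 1)*9 = (1 + (-4 + D)**2)*9 = 9 + 9*(-4 + D)**2)
sqrt(sqrt(4547 + 21271) + o(u)) = sqrt(sqrt(4547 + 21271) + (9 + 9*(-4 + 179)**2)) = sqrt(sqrt(25818) + (9 + 9*175**2)) = sqrt(sqrt(25818) + (9 + 9*30625)) = sqrt(sqrt(25818) + (9 + 275625)) = sqrt(sqrt(25818) + 275634) = sqrt(275634 + sqrt(25818))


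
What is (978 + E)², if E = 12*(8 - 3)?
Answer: 1077444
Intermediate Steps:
E = 60 (E = 12*5 = 60)
(978 + E)² = (978 + 60)² = 1038² = 1077444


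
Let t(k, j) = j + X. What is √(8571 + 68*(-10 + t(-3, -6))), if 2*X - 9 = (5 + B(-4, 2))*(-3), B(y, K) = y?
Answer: √7687 ≈ 87.676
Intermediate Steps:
X = 3 (X = 9/2 + ((5 - 4)*(-3))/2 = 9/2 + (1*(-3))/2 = 9/2 + (½)*(-3) = 9/2 - 3/2 = 3)
t(k, j) = 3 + j (t(k, j) = j + 3 = 3 + j)
√(8571 + 68*(-10 + t(-3, -6))) = √(8571 + 68*(-10 + (3 - 6))) = √(8571 + 68*(-10 - 3)) = √(8571 + 68*(-13)) = √(8571 - 884) = √7687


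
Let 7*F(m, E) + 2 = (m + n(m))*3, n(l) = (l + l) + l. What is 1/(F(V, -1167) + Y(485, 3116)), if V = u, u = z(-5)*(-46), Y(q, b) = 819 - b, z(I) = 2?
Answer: -1/2455 ≈ -0.00040733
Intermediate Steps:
n(l) = 3*l (n(l) = 2*l + l = 3*l)
u = -92 (u = 2*(-46) = -92)
V = -92
F(m, E) = -2/7 + 12*m/7 (F(m, E) = -2/7 + ((m + 3*m)*3)/7 = -2/7 + ((4*m)*3)/7 = -2/7 + (12*m)/7 = -2/7 + 12*m/7)
1/(F(V, -1167) + Y(485, 3116)) = 1/((-2/7 + (12/7)*(-92)) + (819 - 1*3116)) = 1/((-2/7 - 1104/7) + (819 - 3116)) = 1/(-158 - 2297) = 1/(-2455) = -1/2455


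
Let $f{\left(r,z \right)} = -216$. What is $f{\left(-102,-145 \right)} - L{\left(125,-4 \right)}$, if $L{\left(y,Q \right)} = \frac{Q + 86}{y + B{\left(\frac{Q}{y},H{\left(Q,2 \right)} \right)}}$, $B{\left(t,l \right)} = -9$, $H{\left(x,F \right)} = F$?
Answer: $- \frac{12569}{58} \approx -216.71$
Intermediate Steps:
$L{\left(y,Q \right)} = \frac{86 + Q}{-9 + y}$ ($L{\left(y,Q \right)} = \frac{Q + 86}{y - 9} = \frac{86 + Q}{-9 + y}$)
$f{\left(-102,-145 \right)} - L{\left(125,-4 \right)} = -216 - \frac{86 - 4}{-9 + 125} = -216 - \frac{1}{116} \cdot 82 = -216 - \frac{41}{58} = - \frac{12569}{58}$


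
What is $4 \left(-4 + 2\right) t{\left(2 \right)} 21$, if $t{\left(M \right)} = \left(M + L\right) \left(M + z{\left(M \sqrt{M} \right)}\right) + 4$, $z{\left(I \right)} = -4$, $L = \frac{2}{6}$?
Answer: $112$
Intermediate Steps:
$L = \frac{1}{3}$ ($L = 2 \cdot \frac{1}{6} = \frac{1}{3} \approx 0.33333$)
$t{\left(M \right)} = 4 + \left(-4 + M\right) \left(\frac{1}{3} + M\right)$ ($t{\left(M \right)} = \left(M + \frac{1}{3}\right) \left(M - 4\right) + 4 = \left(\frac{1}{3} + M\right) \left(-4 + M\right) + 4 = \left(-4 + M\right) \left(\frac{1}{3} + M\right) + 4 = 4 + \left(-4 + M\right) \left(\frac{1}{3} + M\right)$)
$4 \left(-4 + 2\right) t{\left(2 \right)} 21 = 4 \left(-4 + 2\right) \left(\frac{8}{3} + 2^{2} - \frac{22}{3}\right) 21 = 4 \left(-2\right) \left(\frac{8}{3} + 4 - \frac{22}{3}\right) 21 = \left(-8\right) \left(- \frac{2}{3}\right) 21 = \frac{16}{3} \cdot 21 = 112$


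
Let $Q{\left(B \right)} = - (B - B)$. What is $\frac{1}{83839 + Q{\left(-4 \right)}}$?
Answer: $\frac{1}{83839} \approx 1.1928 \cdot 10^{-5}$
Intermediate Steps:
$Q{\left(B \right)} = 0$ ($Q{\left(B \right)} = \left(-1\right) 0 = 0$)
$\frac{1}{83839 + Q{\left(-4 \right)}} = \frac{1}{83839 + 0} = \frac{1}{83839}$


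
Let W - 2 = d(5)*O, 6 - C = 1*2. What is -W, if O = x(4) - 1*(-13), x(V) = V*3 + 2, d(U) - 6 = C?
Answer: -272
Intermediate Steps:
C = 4 (C = 6 - 2 = 4)
d(U) = 10 (d(U) = 6 + 4 = 10)
x(V) = 2 + 3*V (x(V) = 3*V + 2 = 2 + 3*V)
O = 27 (O = (2 + 3*4) - 1*(-13) = (2 + 12) + 13 = 14 + 13 = 27)
W = 272 (W = 2 + 10*27 = 2 + 270 = 272)
-W = -1*272 = -272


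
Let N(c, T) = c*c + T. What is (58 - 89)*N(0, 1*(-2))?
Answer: 62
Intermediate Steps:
N(c, T) = T + c² (N(c, T) = c² + T = T + c²)
(58 - 89)*N(0, 1*(-2)) = (58 - 89)*(1*(-2) + 0²) = -31*(-2 + 0) = -31*(-2) = 62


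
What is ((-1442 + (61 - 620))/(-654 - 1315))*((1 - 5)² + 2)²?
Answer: 648324/1969 ≈ 329.27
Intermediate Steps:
((-1442 + (61 - 620))/(-654 - 1315))*((1 - 5)² + 2)² = ((-1442 - 559)/(-1969))*((-4)² + 2)² = (-2001*(-1/1969))*(16 + 2)² = (2001/1969)*18² = (2001/1969)*324 = 648324/1969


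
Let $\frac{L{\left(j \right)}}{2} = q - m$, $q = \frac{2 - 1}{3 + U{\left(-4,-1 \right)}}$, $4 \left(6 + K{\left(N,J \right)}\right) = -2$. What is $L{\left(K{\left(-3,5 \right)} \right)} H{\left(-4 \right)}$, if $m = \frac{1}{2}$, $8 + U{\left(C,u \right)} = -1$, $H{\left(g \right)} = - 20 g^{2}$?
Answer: $\frac{1280}{3} \approx 426.67$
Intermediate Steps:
$U{\left(C,u \right)} = -9$ ($U{\left(C,u \right)} = -8 - 1 = -9$)
$K{\left(N,J \right)} = - \frac{13}{2}$ ($K{\left(N,J \right)} = -6 + \frac{1}{4} \left(-2\right) = -6 - \frac{1}{2} = - \frac{13}{2}$)
$q = - \frac{1}{6}$ ($q = \frac{2 - 1}{3 - 9} = 1 \frac{1}{-6} = 1 \left(- \frac{1}{6}\right) = - \frac{1}{6} \approx -0.16667$)
$m = \frac{1}{2} \approx 0.5$
$L{\left(j \right)} = - \frac{4}{3}$ ($L{\left(j \right)} = 2 \left(- \frac{1}{6} - \frac{1}{2}\right) = 2 \left(- \frac{2}{3}\right) = - \frac{4}{3}$)
$L{\left(K{\left(-3,5 \right)} \right)} H{\left(-4 \right)} = - \frac{4 \left(- 20 \left(-4\right)^{2}\right)}{3} = - \frac{4 \left(\left(-20\right) 16\right)}{3} = \left(- \frac{4}{3}\right) \left(-320\right) = \frac{1280}{3}$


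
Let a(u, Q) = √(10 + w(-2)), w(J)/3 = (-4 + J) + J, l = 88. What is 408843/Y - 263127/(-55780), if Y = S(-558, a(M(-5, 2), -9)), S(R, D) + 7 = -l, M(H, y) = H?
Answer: -911210619/211964 ≈ -4298.9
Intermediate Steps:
w(J) = -12 + 6*J (w(J) = 3*((-4 + J) + J) = 3*(-4 + 2*J) = -12 + 6*J)
a(u, Q) = I*√14 (a(u, Q) = √(10 + (-12 + 6*(-2))) = √(10 + (-12 - 12)) = √(10 - 24) = √(-14) = I*√14)
S(R, D) = -95 (S(R, D) = -7 - 1*88 = -7 - 88 = -95)
Y = -95
408843/Y - 263127/(-55780) = 408843/(-95) - 263127/(-55780) = 408843*(-1/95) - 263127*(-1/55780) = -408843/95 + 263127/55780 = -911210619/211964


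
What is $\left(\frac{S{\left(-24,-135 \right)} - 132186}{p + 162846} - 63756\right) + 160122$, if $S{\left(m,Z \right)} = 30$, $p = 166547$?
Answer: $\frac{31742153682}{329393} \approx 96366.0$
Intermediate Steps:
$\left(\frac{S{\left(-24,-135 \right)} - 132186}{p + 162846} - 63756\right) + 160122 = \left(\frac{30 - 132186}{166547 + 162846} - 63756\right) + 160122 = \left(- \frac{132156}{329393} - 63756\right) + 160122 = - \frac{21000912264}{329393} + 160122 = \frac{31742153682}{329393}$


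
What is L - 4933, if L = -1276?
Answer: -6209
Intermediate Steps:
L - 4933 = -1276 - 4933 = -6209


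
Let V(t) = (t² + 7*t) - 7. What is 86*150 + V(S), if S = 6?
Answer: 12971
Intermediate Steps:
V(t) = -7 + t² + 7*t
86*150 + V(S) = 86*150 + (-7 + 6² + 7*6) = 12900 + (-7 + 36 + 42) = 12900 + 71 = 12971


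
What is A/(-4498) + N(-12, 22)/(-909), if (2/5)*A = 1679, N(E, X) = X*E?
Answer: -1752037/2725788 ≈ -0.64276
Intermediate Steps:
N(E, X) = E*X
A = 8395/2 (A = (5/2)*1679 = 8395/2 ≈ 4197.5)
A/(-4498) + N(-12, 22)/(-909) = (8395/2)/(-4498) - 12*22/(-909) = (8395/2)*(-1/4498) - 264*(-1/909) = -8395/8996 + 88/303 = -1752037/2725788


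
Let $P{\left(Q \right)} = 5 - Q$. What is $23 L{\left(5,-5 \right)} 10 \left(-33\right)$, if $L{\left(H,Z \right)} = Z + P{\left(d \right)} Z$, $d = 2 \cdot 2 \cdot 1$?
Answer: $75900$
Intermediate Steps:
$d = 4$ ($d = 4 \cdot 1 = 4$)
$L{\left(H,Z \right)} = 2 Z$ ($L{\left(H,Z \right)} = Z + \left(5 - 4\right) Z = Z + 1 Z = Z + Z = 2 Z$)
$23 L{\left(5,-5 \right)} 10 \left(-33\right) = 23 \cdot 2 \left(-5\right) 10 \left(-33\right) = 23 \left(\left(-10\right) 10\right) \left(-33\right) = 23 \left(-100\right) \left(-33\right) = \left(-2300\right) \left(-33\right) = 75900$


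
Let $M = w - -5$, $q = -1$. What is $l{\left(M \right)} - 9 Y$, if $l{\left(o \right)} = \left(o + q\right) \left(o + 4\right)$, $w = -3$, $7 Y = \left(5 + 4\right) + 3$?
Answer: $- \frac{66}{7} \approx -9.4286$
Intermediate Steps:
$Y = \frac{12}{7}$ ($Y = \frac{\left(5 + 4\right) + 3}{7} = \frac{9 + 3}{7} = \frac{1}{7} \cdot 12 = \frac{12}{7} \approx 1.7143$)
$M = 2$ ($M = -3 - -5 = -3 + 5 = 2$)
$l{\left(o \right)} = \left(-1 + o\right) \left(4 + o\right)$ ($l{\left(o \right)} = \left(o - 1\right) \left(o + 4\right) = \left(-1 + o\right) \left(4 + o\right)$)
$l{\left(M \right)} - 9 Y = \left(-4 + 2^{2} + 3 \cdot 2\right) - \frac{108}{7} = \left(-4 + 4 + 6\right) - \frac{108}{7} = 6 - \frac{108}{7} = - \frac{66}{7}$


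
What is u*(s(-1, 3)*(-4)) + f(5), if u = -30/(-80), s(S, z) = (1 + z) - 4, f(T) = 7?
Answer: 7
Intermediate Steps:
s(S, z) = -3 + z
u = 3/8 (u = -30*(-1/80) = 3/8 ≈ 0.37500)
u*(s(-1, 3)*(-4)) + f(5) = 3*((-3 + 3)*(-4))/8 + 7 = 3*(0*(-4))/8 + 7 = (3/8)*0 + 7 = 0 + 7 = 7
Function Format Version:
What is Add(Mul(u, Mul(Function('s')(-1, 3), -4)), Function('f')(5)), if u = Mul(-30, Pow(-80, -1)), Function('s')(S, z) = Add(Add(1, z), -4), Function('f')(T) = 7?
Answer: 7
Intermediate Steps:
Function('s')(S, z) = Add(-3, z)
u = Rational(3, 8) (u = Mul(-30, Rational(-1, 80)) = Rational(3, 8) ≈ 0.37500)
Add(Mul(u, Mul(Function('s')(-1, 3), -4)), Function('f')(5)) = Add(Mul(Rational(3, 8), Mul(Add(-3, 3), -4)), 7) = Add(Mul(Rational(3, 8), Mul(0, -4)), 7) = Add(Mul(Rational(3, 8), 0), 7) = Add(0, 7) = 7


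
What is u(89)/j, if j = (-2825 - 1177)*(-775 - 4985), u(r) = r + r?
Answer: 89/11525760 ≈ 7.7218e-6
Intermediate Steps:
u(r) = 2*r
j = 23051520 (j = -4002*(-5760) = 23051520)
u(89)/j = (2*89)/23051520 = 178*(1/23051520) = 89/11525760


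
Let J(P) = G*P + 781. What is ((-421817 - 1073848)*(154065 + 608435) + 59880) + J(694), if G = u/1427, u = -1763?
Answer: -1627414305347775/1427 ≈ -1.1404e+12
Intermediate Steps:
G = -1763/1427 ≈ -1.2355
J(P) = 781 - 1763*P/1427 (J(P) = -1763*P/1427 + 781 = 781 - 1763*P/1427)
((-421817 - 1073848)*(154065 + 608435) + 59880) + J(694) = ((-421817 - 1073848)*(154065 + 608435) + 59880) + (781 - 1763/1427*694) = (-1495665*762500 + 59880) + (781 - 1223522/1427) = (-1140444562500 + 59880) - 109035/1427 = -1140444502620 - 109035/1427 = -1627414305347775/1427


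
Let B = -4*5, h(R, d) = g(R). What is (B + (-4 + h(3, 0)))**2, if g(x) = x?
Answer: 441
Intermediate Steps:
h(R, d) = R
B = -20
(B + (-4 + h(3, 0)))**2 = (-20 + (-4 + 3))**2 = (-20 - 1)**2 = (-21)**2 = 441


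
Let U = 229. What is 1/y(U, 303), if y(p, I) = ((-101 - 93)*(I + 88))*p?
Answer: -1/17370566 ≈ -5.7569e-8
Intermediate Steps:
y(p, I) = p*(-17072 - 194*I) (y(p, I) = (-194*(88 + I))*p = (-17072 - 194*I)*p = p*(-17072 - 194*I))
1/y(U, 303) = 1/(-194*229*(88 + 303)) = 1/(-194*229*391) = 1/(-17370566) = -1/17370566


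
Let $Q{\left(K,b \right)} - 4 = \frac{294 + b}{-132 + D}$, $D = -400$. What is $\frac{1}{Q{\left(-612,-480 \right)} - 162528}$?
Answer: $- \frac{266}{43231291} \approx -6.1529 \cdot 10^{-6}$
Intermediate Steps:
$Q{\left(K,b \right)} = \frac{131}{38} - \frac{b}{532}$ ($Q{\left(K,b \right)} = 4 + \frac{294 + b}{-132 - 400} = 4 + \frac{294 + b}{-532} = 4 + \left(294 + b\right) \left(- \frac{1}{532}\right) = 4 - \left(\frac{21}{38} + \frac{b}{532}\right) = \frac{131}{38} - \frac{b}{532}$)
$\frac{1}{Q{\left(-612,-480 \right)} - 162528} = \frac{1}{\left(\frac{131}{38} - - \frac{120}{133}\right) - 162528} = \frac{1}{\left(\frac{131}{38} + \frac{120}{133}\right) - 162528} = \frac{1}{\frac{1157}{266} - 162528} = \frac{1}{- \frac{43231291}{266}} = - \frac{266}{43231291}$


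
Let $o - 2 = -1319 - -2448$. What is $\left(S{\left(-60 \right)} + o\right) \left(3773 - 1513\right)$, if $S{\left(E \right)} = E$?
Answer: $2420460$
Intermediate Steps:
$o = 1131$ ($o = 2 - -1129 = 2 + \left(-1319 + 2448\right) = 2 + 1129 = 1131$)
$\left(S{\left(-60 \right)} + o\right) \left(3773 - 1513\right) = \left(-60 + 1131\right) \left(3773 - 1513\right) = 1071 \cdot 2260 = 2420460$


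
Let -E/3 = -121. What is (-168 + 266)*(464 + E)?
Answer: 81046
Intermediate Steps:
E = 363 (E = -3*(-121) = 363)
(-168 + 266)*(464 + E) = (-168 + 266)*(464 + 363) = 98*827 = 81046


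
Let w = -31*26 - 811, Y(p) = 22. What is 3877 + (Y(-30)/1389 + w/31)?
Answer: 164694412/43059 ≈ 3824.9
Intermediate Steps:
w = -1617 (w = -806 - 811 = -1617)
3877 + (Y(-30)/1389 + w/31) = 3877 + (22/1389 - 1617/31) = 3877 - 2245331/43059 = 164694412/43059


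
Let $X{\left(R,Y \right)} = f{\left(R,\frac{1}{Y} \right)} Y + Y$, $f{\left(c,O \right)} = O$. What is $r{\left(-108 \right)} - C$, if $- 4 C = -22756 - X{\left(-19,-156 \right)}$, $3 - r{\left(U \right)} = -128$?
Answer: $- \frac{22077}{4} \approx -5519.3$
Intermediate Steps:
$r{\left(U \right)} = 131$ ($r{\left(U \right)} = 3 - -128 = 3 + 128 = 131$)
$X{\left(R,Y \right)} = 1 + Y$ ($X{\left(R,Y \right)} = \frac{Y}{Y} + Y = 1 + Y$)
$C = \frac{22601}{4}$ ($C = - \frac{-22756 - \left(1 - 156\right)}{4} = - \frac{-22756 - -155}{4} = - \frac{-22756 + 155}{4} = \left(- \frac{1}{4}\right) \left(-22601\right) = \frac{22601}{4} \approx 5650.3$)
$r{\left(-108 \right)} - C = 131 - \frac{22601}{4} = - \frac{22077}{4}$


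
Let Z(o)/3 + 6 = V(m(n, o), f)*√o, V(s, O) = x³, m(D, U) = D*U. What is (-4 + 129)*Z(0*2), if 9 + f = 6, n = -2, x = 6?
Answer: -2250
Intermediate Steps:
f = -3 (f = -9 + 6 = -3)
V(s, O) = 216 (V(s, O) = 6³ = 216)
Z(o) = -18 + 648*√o (Z(o) = -18 + 3*(216*√o) = -18 + 648*√o)
(-4 + 129)*Z(0*2) = (-4 + 129)*(-18 + 648*√(0*2)) = 125*(-18 + 648*√0) = 125*(-18 + 648*0) = 125*(-18 + 0) = 125*(-18) = -2250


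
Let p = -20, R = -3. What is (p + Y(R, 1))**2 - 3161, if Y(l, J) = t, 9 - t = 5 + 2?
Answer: -2837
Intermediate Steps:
t = 2 (t = 9 - (5 + 2) = 9 - 1*7 = 9 - 7 = 2)
Y(l, J) = 2
(p + Y(R, 1))**2 - 3161 = (-20 + 2)**2 - 3161 = (-18)**2 - 3161 = 324 - 3161 = -2837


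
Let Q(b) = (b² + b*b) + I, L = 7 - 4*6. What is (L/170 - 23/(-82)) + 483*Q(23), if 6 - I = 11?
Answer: 104262832/205 ≈ 5.0860e+5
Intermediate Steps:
I = -5 (I = 6 - 1*11 = 6 - 11 = -5)
L = -17 (L = 7 - 24 = -17)
Q(b) = -5 + 2*b² (Q(b) = (b² + b*b) - 5 = (b² + b²) - 5 = 2*b² - 5 = -5 + 2*b²)
(L/170 - 23/(-82)) + 483*Q(23) = (-17/170 - 23/(-82)) + 483*(-5 + 2*23²) = (-17*1/170 - 23*(-1/82)) + 483*(-5 + 2*529) = (-⅒ + 23/82) + 483*(-5 + 1058) = 37/205 + 483*1053 = 37/205 + 508599 = 104262832/205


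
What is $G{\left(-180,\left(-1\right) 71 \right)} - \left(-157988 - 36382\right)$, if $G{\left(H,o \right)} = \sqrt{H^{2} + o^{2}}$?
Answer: $194370 + \sqrt{37441} \approx 1.9456 \cdot 10^{5}$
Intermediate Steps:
$G{\left(-180,\left(-1\right) 71 \right)} - \left(-157988 - 36382\right) = \sqrt{\left(-180\right)^{2} + \left(\left(-1\right) 71\right)^{2}} - \left(-157988 - 36382\right) = \sqrt{32400 + \left(-71\right)^{2}} - \left(-157988 - 36382\right) = \sqrt{32400 + 5041} - -194370 = \sqrt{37441} + 194370 = 194370 + \sqrt{37441}$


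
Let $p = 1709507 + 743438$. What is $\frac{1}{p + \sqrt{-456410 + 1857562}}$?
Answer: $\frac{2452945}{6016937771873} - \frac{8 \sqrt{21893}}{6016937771873} \approx 4.0748 \cdot 10^{-7}$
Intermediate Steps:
$p = 2452945$
$\frac{1}{p + \sqrt{-456410 + 1857562}} = \frac{1}{2452945 + \sqrt{-456410 + 1857562}} = \frac{1}{2452945 + \sqrt{1401152}} = \frac{1}{2452945 + 8 \sqrt{21893}}$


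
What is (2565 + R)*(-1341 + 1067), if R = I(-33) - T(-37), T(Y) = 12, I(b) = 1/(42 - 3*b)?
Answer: -98632876/141 ≈ -6.9952e+5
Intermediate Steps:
R = -1691/141 (R = -1/(-42 + 3*(-33)) - 1*12 = -1/(-42 - 99) - 12 = -1/(-141) - 12 = -1*(-1/141) - 12 = 1/141 - 12 = -1691/141 ≈ -11.993)
(2565 + R)*(-1341 + 1067) = (2565 - 1691/141)*(-1341 + 1067) = (359974/141)*(-274) = -98632876/141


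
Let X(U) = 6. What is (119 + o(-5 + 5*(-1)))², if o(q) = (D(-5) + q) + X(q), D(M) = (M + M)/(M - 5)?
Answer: 13456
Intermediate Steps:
D(M) = 2*M/(-5 + M) (D(M) = (2*M)/(-5 + M) = 2*M/(-5 + M))
o(q) = 7 + q (o(q) = (2*(-5)/(-5 - 5) + q) + 6 = (2*(-5)/(-10) + q) + 6 = (2*(-5)*(-⅒) + q) + 6 = (1 + q) + 6 = 7 + q)
(119 + o(-5 + 5*(-1)))² = (119 + (7 + (-5 + 5*(-1))))² = (119 + (7 + (-5 - 5)))² = (119 + (7 - 10))² = (119 - 3)² = 116² = 13456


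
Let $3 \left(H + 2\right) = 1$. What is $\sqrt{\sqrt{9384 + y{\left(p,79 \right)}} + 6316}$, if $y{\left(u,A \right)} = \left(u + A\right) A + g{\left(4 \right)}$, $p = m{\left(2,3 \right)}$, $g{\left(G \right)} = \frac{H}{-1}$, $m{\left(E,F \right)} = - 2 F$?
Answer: $\frac{\sqrt{56844 + 3 \sqrt{136374}}}{3} \approx 80.244$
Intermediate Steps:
$H = - \frac{5}{3}$ ($H = -2 + \frac{1}{3} \cdot 1 = -2 + \frac{1}{3} = - \frac{5}{3} \approx -1.6667$)
$g{\left(G \right)} = \frac{5}{3}$ ($g{\left(G \right)} = - \frac{5}{3 \left(-1\right)} = \left(- \frac{5}{3}\right) \left(-1\right) = \frac{5}{3}$)
$p = -6$ ($p = \left(-2\right) 3 = -6$)
$y{\left(u,A \right)} = \frac{5}{3} + A \left(A + u\right)$ ($y{\left(u,A \right)} = \left(u + A\right) A + \frac{5}{3} = \left(A + u\right) A + \frac{5}{3} = A \left(A + u\right) + \frac{5}{3} = \frac{5}{3} + A \left(A + u\right)$)
$\sqrt{\sqrt{9384 + y{\left(p,79 \right)}} + 6316} = \sqrt{\sqrt{9384 + \left(\frac{5}{3} + 79^{2} + 79 \left(-6\right)\right)} + 6316} = \sqrt{\sqrt{9384 + \left(\frac{5}{3} + 6241 - 474\right)} + 6316} = \sqrt{\sqrt{9384 + \frac{17306}{3}} + 6316} = \sqrt{\sqrt{\frac{45458}{3}} + 6316} = \sqrt{\frac{\sqrt{136374}}{3} + 6316} = \sqrt{6316 + \frac{\sqrt{136374}}{3}}$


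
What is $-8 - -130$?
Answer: $122$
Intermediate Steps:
$-8 - -130 = -8 + 130 = 122$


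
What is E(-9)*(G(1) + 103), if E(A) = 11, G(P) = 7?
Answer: 1210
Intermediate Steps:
E(-9)*(G(1) + 103) = 11*(7 + 103) = 11*110 = 1210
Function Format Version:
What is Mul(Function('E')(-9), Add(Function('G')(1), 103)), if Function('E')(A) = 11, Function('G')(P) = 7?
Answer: 1210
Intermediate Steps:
Mul(Function('E')(-9), Add(Function('G')(1), 103)) = Mul(11, Add(7, 103)) = Mul(11, 110) = 1210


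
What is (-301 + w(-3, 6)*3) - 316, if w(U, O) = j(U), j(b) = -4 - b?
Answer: -620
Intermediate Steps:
w(U, O) = -4 - U
(-301 + w(-3, 6)*3) - 316 = (-301 + (-4 - 1*(-3))*3) - 316 = (-301 + (-4 + 3)*3) - 316 = (-301 - 1*3) - 316 = (-301 - 3) - 316 = -304 - 316 = -620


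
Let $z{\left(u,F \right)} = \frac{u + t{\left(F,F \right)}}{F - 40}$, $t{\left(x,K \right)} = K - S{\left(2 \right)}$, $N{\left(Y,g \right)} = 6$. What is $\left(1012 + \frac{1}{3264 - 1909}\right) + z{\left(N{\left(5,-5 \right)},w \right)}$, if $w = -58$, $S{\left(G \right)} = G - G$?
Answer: $\frac{67227019}{66395} \approx 1012.5$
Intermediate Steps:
$S{\left(G \right)} = 0$
$t{\left(x,K \right)} = K$ ($t{\left(x,K \right)} = K - 0 = K + 0 = K$)
$z{\left(u,F \right)} = \frac{F + u}{-40 + F}$ ($z{\left(u,F \right)} = \frac{u + F}{F - 40} = \frac{F + u}{-40 + F}$)
$\left(1012 + \frac{1}{3264 - 1909}\right) + z{\left(N{\left(5,-5 \right)},w \right)} = \left(1012 + \frac{1}{3264 - 1909}\right) + \frac{-58 + 6}{-40 - 58} = \left(1012 + \frac{1}{1355}\right) + \frac{1}{-98} \left(-52\right) = \left(1012 + \frac{1}{1355}\right) - - \frac{26}{49} = \frac{1371261}{1355} + \frac{26}{49} = \frac{67227019}{66395}$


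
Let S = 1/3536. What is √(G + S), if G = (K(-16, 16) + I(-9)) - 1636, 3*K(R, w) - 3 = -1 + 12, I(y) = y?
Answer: I*√11536632939/2652 ≈ 40.501*I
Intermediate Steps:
K(R, w) = 14/3 (K(R, w) = 1 + (-1 + 12)/3 = 1 + (⅓)*11 = 1 + 11/3 = 14/3)
S = 1/3536 ≈ 0.00028281
G = -4921/3 (G = (14/3 - 9) - 1636 = -13/3 - 1636 = -4921/3 ≈ -1640.3)
√(G + S) = √(-4921/3 + 1/3536) = √(-17400653/10608) = I*√11536632939/2652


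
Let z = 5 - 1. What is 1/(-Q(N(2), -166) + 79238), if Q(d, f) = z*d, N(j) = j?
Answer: 1/79230 ≈ 1.2621e-5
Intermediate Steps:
z = 4
Q(d, f) = 4*d
1/(-Q(N(2), -166) + 79238) = 1/(-4*2 + 79238) = 1/(-1*8 + 79238) = 1/(-8 + 79238) = 1/79230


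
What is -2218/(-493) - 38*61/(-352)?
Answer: 961755/86768 ≈ 11.084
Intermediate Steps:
-2218/(-493) - 38*61/(-352) = -2218*(-1/493) - 2318*(-1/352) = 2218/493 + 1159/176 = 961755/86768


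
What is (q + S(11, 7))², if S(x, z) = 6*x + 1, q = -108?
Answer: 1681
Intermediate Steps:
S(x, z) = 1 + 6*x
(q + S(11, 7))² = (-108 + (1 + 6*11))² = (-108 + (1 + 66))² = (-108 + 67)² = (-41)² = 1681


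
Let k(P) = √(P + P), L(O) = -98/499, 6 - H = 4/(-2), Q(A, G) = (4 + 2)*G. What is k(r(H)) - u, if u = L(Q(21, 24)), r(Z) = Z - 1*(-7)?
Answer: 98/499 + √30 ≈ 5.6736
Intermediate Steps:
Q(A, G) = 6*G
H = 8 (H = 6 - 4/(-2) = 6 - 4*(-1)/2 = 6 - 1*(-2) = 6 + 2 = 8)
r(Z) = 7 + Z (r(Z) = Z + 7 = 7 + Z)
L(O) = -98/499 (L(O) = -98*1/499 = -98/499)
k(P) = √2*√P (k(P) = √(2*P) = √2*√P)
u = -98/499 ≈ -0.19639
k(r(H)) - u = √2*√(7 + 8) - 1*(-98/499) = √2*√15 + 98/499 = √30 + 98/499 = 98/499 + √30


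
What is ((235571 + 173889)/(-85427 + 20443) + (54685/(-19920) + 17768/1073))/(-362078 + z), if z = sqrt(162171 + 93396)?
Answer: -47230419875756107/2276192238416170292856 - 260885333413*sqrt(255567)/4552384476832340585712 ≈ -2.0779e-5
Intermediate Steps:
z = sqrt(255567) ≈ 505.54
((235571 + 173889)/(-85427 + 20443) + (54685/(-19920) + 17768/1073))/(-362078 + z) = ((235571 + 173889)/(-85427 + 20443) + (54685/(-19920) + 17768/1073))/(-362078 + sqrt(255567)) = (409460/(-64984) + (54685*(-1/19920) + 17768*(1/1073)))/(-362078 + sqrt(255567)) = (409460*(-1/64984) + (-10937/3984 + 17768/1073))/(-362078 + sqrt(255567)) = (-102365/16246 + 59052311/4274832)/(-362078 + sqrt(255567)) = 260885333413/(34724460336*(-362078 + sqrt(255567)))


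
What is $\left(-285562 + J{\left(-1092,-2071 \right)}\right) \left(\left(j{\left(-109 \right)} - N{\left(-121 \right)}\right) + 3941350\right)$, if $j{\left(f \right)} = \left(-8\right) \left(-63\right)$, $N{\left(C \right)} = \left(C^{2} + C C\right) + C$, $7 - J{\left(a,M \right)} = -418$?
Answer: $-1115653543941$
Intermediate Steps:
$J{\left(a,M \right)} = 425$ ($J{\left(a,M \right)} = 7 - -418 = 7 + 418 = 425$)
$N{\left(C \right)} = C + 2 C^{2}$ ($N{\left(C \right)} = \left(C^{2} + C^{2}\right) + C = 2 C^{2} + C = C + 2 C^{2}$)
$j{\left(f \right)} = 504$
$\left(-285562 + J{\left(-1092,-2071 \right)}\right) \left(\left(j{\left(-109 \right)} - N{\left(-121 \right)}\right) + 3941350\right) = \left(-285562 + 425\right) \left(\left(504 - - 121 \left(1 + 2 \left(-121\right)\right)\right) + 3941350\right) = - 285137 \left(\left(504 - - 121 \left(1 - 242\right)\right) + 3941350\right) = - 285137 \left(\left(504 - \left(-121\right) \left(-241\right)\right) + 3941350\right) = - 285137 \left(\left(504 - 29161\right) + 3941350\right) = - 285137 \left(-28657 + 3941350\right) = \left(-285137\right) 3912693 = -1115653543941$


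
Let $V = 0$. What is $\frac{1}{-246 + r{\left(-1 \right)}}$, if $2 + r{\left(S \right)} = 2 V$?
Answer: $- \frac{1}{248} \approx -0.0040323$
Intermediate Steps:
$r{\left(S \right)} = -2$ ($r{\left(S \right)} = -2 + 2 \cdot 0 = -2 + 0 = -2$)
$\frac{1}{-246 + r{\left(-1 \right)}} = \frac{1}{-246 - 2} = \frac{1}{-248} = - \frac{1}{248}$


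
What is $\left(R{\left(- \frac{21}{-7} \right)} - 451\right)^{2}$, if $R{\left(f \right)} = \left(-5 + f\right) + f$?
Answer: $202500$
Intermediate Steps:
$R{\left(f \right)} = -5 + 2 f$
$\left(R{\left(- \frac{21}{-7} \right)} - 451\right)^{2} = \left(\left(-5 + 2 \left(- \frac{21}{-7}\right)\right) - 451\right)^{2} = \left(\left(-5 + 2 \left(\left(-21\right) \left(- \frac{1}{7}\right)\right)\right) - 451\right)^{2} = \left(\left(-5 + 2 \cdot 3\right) - 451\right)^{2} = \left(\left(-5 + 6\right) - 451\right)^{2} = \left(1 - 451\right)^{2} = \left(-450\right)^{2} = 202500$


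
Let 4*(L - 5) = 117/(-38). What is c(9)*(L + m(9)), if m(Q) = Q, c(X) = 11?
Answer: 22121/152 ≈ 145.53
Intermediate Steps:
L = 643/152 (L = 5 + (117/(-38))/4 = 5 + (117*(-1/38))/4 = 5 + (1/4)*(-117/38) = 5 - 117/152 = 643/152 ≈ 4.2303)
c(9)*(L + m(9)) = 11*(643/152 + 9) = 11*(2011/152) = 22121/152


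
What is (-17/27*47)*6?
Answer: -1598/9 ≈ -177.56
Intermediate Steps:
(-17/27*47)*6 = (-17*1/27*47)*6 = -17/27*47*6 = -799/27*6 = -1598/9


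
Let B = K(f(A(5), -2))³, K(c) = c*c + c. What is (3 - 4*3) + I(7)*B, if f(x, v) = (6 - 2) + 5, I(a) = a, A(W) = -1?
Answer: 5102991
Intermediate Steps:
f(x, v) = 9 (f(x, v) = 4 + 5 = 9)
K(c) = c + c² (K(c) = c² + c = c + c²)
B = 729000 (B = (9*(1 + 9))³ = (9*10)³ = 90³ = 729000)
(3 - 4*3) + I(7)*B = (3 - 4*3) + 7*729000 = (3 - 12) + 5103000 = -9 + 5103000 = 5102991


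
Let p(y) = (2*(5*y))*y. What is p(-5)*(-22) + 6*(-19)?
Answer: -5614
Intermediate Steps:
p(y) = 10*y² (p(y) = (10*y)*y = 10*y²)
p(-5)*(-22) + 6*(-19) = (10*(-5)²)*(-22) + 6*(-19) = (10*25)*(-22) - 114 = 250*(-22) - 114 = -5500 - 114 = -5614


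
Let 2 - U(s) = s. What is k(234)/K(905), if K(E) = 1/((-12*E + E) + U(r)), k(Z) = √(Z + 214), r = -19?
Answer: -79472*√7 ≈ -2.1026e+5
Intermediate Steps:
U(s) = 2 - s
k(Z) = √(214 + Z)
K(E) = 1/(21 - 11*E) (K(E) = 1/((-12*E + E) + (2 - 1*(-19))) = 1/(-11*E + (2 + 19)) = 1/(-11*E + 21) = 1/(21 - 11*E))
k(234)/K(905) = √(214 + 234)/((-1/(-21 + 11*905))) = √448/((-1/(-21 + 9955))) = (8*√7)/((-1/9934)) = (8*√7)/((-1*1/9934)) = (8*√7)/(-1/9934) = (8*√7)*(-9934) = -79472*√7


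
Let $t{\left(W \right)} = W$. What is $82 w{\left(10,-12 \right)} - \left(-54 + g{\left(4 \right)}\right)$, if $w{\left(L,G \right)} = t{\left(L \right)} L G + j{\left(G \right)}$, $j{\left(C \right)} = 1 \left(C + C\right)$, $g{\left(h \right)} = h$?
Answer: $-100318$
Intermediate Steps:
$j{\left(C \right)} = 2 C$ ($j{\left(C \right)} = 1 \cdot 2 C = 2 C$)
$w{\left(L,G \right)} = 2 G + G L^{2}$ ($w{\left(L,G \right)} = L L G + 2 G = L^{2} G + 2 G = G L^{2} + 2 G = 2 G + G L^{2}$)
$82 w{\left(10,-12 \right)} - \left(-54 + g{\left(4 \right)}\right) = 82 \left(- 12 \left(2 + 10^{2}\right)\right) + \left(54 - 4\right) = 82 \left(- 12 \left(2 + 100\right)\right) + \left(54 - 4\right) = 82 \left(\left(-12\right) 102\right) + 50 = 82 \left(-1224\right) + 50 = -100368 + 50 = -100318$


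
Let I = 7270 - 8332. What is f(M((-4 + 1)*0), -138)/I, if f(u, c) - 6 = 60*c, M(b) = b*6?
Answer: 1379/177 ≈ 7.7910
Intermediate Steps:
M(b) = 6*b
f(u, c) = 6 + 60*c
I = -1062
f(M((-4 + 1)*0), -138)/I = (6 + 60*(-138))/(-1062) = (6 - 8280)*(-1/1062) = -8274*(-1/1062) = 1379/177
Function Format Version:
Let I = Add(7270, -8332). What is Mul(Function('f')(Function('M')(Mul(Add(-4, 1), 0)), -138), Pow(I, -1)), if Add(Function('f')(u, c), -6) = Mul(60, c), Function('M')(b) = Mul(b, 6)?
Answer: Rational(1379, 177) ≈ 7.7910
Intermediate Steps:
Function('M')(b) = Mul(6, b)
Function('f')(u, c) = Add(6, Mul(60, c))
I = -1062
Mul(Function('f')(Function('M')(Mul(Add(-4, 1), 0)), -138), Pow(I, -1)) = Mul(Add(6, Mul(60, -138)), Pow(-1062, -1)) = Mul(Add(6, -8280), Rational(-1, 1062)) = Mul(-8274, Rational(-1, 1062)) = Rational(1379, 177)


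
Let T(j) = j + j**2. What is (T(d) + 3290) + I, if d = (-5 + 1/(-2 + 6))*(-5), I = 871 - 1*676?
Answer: 65165/16 ≈ 4072.8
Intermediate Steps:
I = 195 (I = 871 - 676 = 195)
d = 95/4 (d = (-5 + 1/4)*(-5) = -19/4*(-5) = 95/4 ≈ 23.750)
(T(d) + 3290) + I = (95*(1 + 95/4)/4 + 3290) + 195 = ((95/4)*(99/4) + 3290) + 195 = (9405/16 + 3290) + 195 = 62045/16 + 195 = 65165/16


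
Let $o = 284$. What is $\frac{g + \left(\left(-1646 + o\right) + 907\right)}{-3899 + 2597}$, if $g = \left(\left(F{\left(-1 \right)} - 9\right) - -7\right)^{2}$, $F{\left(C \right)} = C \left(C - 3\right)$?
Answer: $\frac{451}{1302} \approx 0.34639$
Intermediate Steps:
$F{\left(C \right)} = C \left(-3 + C\right)$
$g = 4$ ($g = \left(\left(- (-3 - 1) - 9\right) - -7\right)^{2} = \left(\left(\left(-1\right) \left(-4\right) - 9\right) + \left(-4 + 11\right)\right)^{2} = \left(\left(4 - 9\right) + 7\right)^{2} = \left(-5 + 7\right)^{2} = 2^{2} = 4$)
$\frac{g + \left(\left(-1646 + o\right) + 907\right)}{-3899 + 2597} = \frac{4 + \left(\left(-1646 + 284\right) + 907\right)}{-3899 + 2597} = \frac{4 + \left(-1362 + 907\right)}{-1302} = \left(4 - 455\right) \left(- \frac{1}{1302}\right) = \left(-451\right) \left(- \frac{1}{1302}\right) = \frac{451}{1302}$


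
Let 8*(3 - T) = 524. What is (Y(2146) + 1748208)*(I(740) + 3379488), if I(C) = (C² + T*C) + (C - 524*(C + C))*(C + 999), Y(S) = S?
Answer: -2351533353900028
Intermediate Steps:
T = -125/2 (T = 3 - ⅛*524 = 3 - 131/2 = -125/2 ≈ -62.500)
I(C) = C² - 125*C/2 - 1047*C*(999 + C) (I(C) = (C² - 125*C/2) + (C - 524*(C + C))*(C + 999) = (C² - 125*C/2) + (C - 1048*C)*(999 + C) = (C² - 125*C/2) + (-1047*C)*(999 + C) = (C² - 125*C/2) - 1047*C*(999 + C) = C² - 125*C/2 - 1047*C*(999 + C))
(Y(2146) + 1748208)*(I(740) + 3379488) = (2146 + 1748208)*(-½*740*(2092031 + 2092*740) + 3379488) = 1750354*(-½*740*(2092031 + 1548080) + 3379488) = 1750354*(-½*740*3640111 + 3379488) = 1750354*(-1346841070 + 3379488) = 1750354*(-1343461582) = -2351533353900028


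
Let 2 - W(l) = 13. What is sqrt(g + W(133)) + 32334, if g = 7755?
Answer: 32422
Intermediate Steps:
W(l) = -11 (W(l) = 2 - 1*13 = 2 - 13 = -11)
sqrt(g + W(133)) + 32334 = sqrt(7755 - 11) + 32334 = sqrt(7744) + 32334 = 88 + 32334 = 32422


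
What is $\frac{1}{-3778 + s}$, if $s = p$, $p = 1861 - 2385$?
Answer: $- \frac{1}{4302} \approx -0.00023245$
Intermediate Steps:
$p = -524$ ($p = 1861 - 2385 = -524$)
$s = -524$
$\frac{1}{-3778 + s} = \frac{1}{-3778 - 524} = \frac{1}{-4302} = - \frac{1}{4302}$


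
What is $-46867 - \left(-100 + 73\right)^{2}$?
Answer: $-47596$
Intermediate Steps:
$-46867 - \left(-100 + 73\right)^{2} = -46867 - \left(-27\right)^{2} = -46867 - 729 = -47596$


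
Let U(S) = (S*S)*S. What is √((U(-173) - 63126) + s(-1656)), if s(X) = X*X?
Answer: I*√2498507 ≈ 1580.7*I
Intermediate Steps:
s(X) = X²
U(S) = S³ (U(S) = S²*S = S³)
√((U(-173) - 63126) + s(-1656)) = √(((-173)³ - 63126) + (-1656)²) = √((-5177717 - 63126) + 2742336) = √(-5240843 + 2742336) = √(-2498507) = I*√2498507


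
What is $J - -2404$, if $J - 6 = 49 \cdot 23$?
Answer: $3537$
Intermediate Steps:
$J = 1133$ ($J = 6 + 49 \cdot 23 = 6 + 1127 = 1133$)
$J - -2404 = 1133 - -2404 = 1133 + 2404 = 3537$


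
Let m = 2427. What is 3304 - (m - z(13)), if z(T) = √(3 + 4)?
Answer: 877 + √7 ≈ 879.65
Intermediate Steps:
z(T) = √7
3304 - (m - z(13)) = 3304 - (2427 - √7) = 3304 + (-2427 + √7) = 877 + √7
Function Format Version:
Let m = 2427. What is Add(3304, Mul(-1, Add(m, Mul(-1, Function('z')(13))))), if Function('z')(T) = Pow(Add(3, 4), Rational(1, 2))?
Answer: Add(877, Pow(7, Rational(1, 2))) ≈ 879.65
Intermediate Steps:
Function('z')(T) = Pow(7, Rational(1, 2))
Add(3304, Mul(-1, Add(m, Mul(-1, Function('z')(13))))) = Add(3304, Mul(-1, Add(2427, Mul(-1, Pow(7, Rational(1, 2)))))) = Add(3304, Add(-2427, Pow(7, Rational(1, 2)))) = Add(877, Pow(7, Rational(1, 2)))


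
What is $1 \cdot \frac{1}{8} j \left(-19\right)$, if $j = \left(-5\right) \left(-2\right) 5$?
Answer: $- \frac{475}{4} \approx -118.75$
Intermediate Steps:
$j = 50$ ($j = 10 \cdot 5 = 50$)
$1 \cdot \frac{1}{8} j \left(-19\right) = 1 \cdot \frac{1}{8} \cdot 50 \left(-19\right) = \frac{1}{8} \cdot 50 \left(-19\right) = \frac{25}{4} \left(-19\right) = - \frac{475}{4}$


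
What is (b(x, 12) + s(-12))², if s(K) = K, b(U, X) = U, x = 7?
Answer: 25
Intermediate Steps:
(b(x, 12) + s(-12))² = (7 - 12)² = (-5)² = 25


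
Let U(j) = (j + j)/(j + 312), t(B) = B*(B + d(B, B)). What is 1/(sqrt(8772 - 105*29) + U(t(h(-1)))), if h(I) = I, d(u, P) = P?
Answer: -314/141164819 + 24649*sqrt(5727)/141164819 ≈ 0.013212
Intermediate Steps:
t(B) = 2*B**2 (t(B) = B*(B + B) = B*(2*B) = 2*B**2)
U(j) = 2*j/(312 + j) (U(j) = (2*j)/(312 + j) = 2*j/(312 + j))
1/(sqrt(8772 - 105*29) + U(t(h(-1)))) = 1/(sqrt(8772 - 105*29) + 2*(2*(-1)**2)/(312 + 2*(-1)**2)) = 1/(sqrt(8772 - 3045) + 2*(2*1)/(312 + 2*1)) = 1/(sqrt(5727) + 2*2/(312 + 2)) = 1/(sqrt(5727) + 2*2/314) = 1/(sqrt(5727) + 2*2*(1/314)) = 1/(sqrt(5727) + 2/157) = 1/(2/157 + sqrt(5727))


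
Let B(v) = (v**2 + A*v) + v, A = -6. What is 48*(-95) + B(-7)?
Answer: -4476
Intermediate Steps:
B(v) = v**2 - 5*v (B(v) = (v**2 - 6*v) + v = v**2 - 5*v)
48*(-95) + B(-7) = 48*(-95) - 7*(-5 - 7) = -4560 - 7*(-12) = -4560 + 84 = -4476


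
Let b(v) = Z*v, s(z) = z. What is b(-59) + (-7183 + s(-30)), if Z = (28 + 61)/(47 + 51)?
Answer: -712125/98 ≈ -7266.6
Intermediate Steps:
Z = 89/98 ≈ 0.90816
b(v) = 89*v/98
b(-59) + (-7183 + s(-30)) = (89/98)*(-59) + (-7183 - 30) = -5251/98 - 7213 = -712125/98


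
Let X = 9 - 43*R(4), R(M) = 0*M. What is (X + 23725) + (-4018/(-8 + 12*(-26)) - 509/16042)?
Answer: 30475339709/1283360 ≈ 23747.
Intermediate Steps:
R(M) = 0
X = 9 (X = 9 - 43*0 = 9 + 0 = 9)
(X + 23725) + (-4018/(-8 + 12*(-26)) - 509/16042) = (9 + 23725) + (-4018/(-8 + 12*(-26)) - 509/16042) = 23734 + (-4018/(-8 - 312) - 509*1/16042) = 23734 + (-4018/(-320) - 509/16042) = 23734 + (-4018*(-1/320) - 509/16042) = 23734 + (2009/160 - 509/16042) = 23734 + 16073469/1283360 = 30475339709/1283360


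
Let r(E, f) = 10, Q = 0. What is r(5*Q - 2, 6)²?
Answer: 100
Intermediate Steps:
r(5*Q - 2, 6)² = 10² = 100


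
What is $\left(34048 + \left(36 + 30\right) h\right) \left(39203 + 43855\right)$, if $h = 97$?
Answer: $3359696100$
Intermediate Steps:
$\left(34048 + \left(36 + 30\right) h\right) \left(39203 + 43855\right) = \left(34048 + \left(36 + 30\right) 97\right) \left(39203 + 43855\right) = \left(34048 + 66 \cdot 97\right) 83058 = \left(34048 + 6402\right) 83058 = 40450 \cdot 83058 = 3359696100$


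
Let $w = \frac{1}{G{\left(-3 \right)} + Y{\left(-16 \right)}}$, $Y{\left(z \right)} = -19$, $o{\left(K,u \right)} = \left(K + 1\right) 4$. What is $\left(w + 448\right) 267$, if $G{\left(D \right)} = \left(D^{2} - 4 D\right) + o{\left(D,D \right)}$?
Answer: $\frac{239143}{2} \approx 1.1957 \cdot 10^{5}$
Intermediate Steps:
$o{\left(K,u \right)} = 4 + 4 K$ ($o{\left(K,u \right)} = \left(1 + K\right) 4 = 4 + 4 K$)
$G{\left(D \right)} = 4 + D^{2}$ ($G{\left(D \right)} = \left(D^{2} - 4 D\right) + \left(4 + 4 D\right) = 4 + D^{2}$)
$w = - \frac{1}{6}$ ($w = \frac{1}{\left(4 + \left(-3\right)^{2}\right) - 19} = \frac{1}{\left(4 + 9\right) - 19} = \frac{1}{13 - 19} = \frac{1}{-6} = - \frac{1}{6} \approx -0.16667$)
$\left(w + 448\right) 267 = \left(- \frac{1}{6} + 448\right) 267 = \frac{2687}{6} \cdot 267 = \frac{239143}{2}$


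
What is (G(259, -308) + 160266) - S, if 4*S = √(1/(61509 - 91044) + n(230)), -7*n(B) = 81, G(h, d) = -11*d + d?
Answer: 163346 - 17*I*√1711435110/826980 ≈ 1.6335e+5 - 0.85042*I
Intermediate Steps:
G(h, d) = -10*d
n(B) = -81/7 (n(B) = -⅐*81 = -81/7)
S = 17*I*√1711435110/826980 (S = √(1/(61509 - 91044) - 81/7)/4 = √(1/(-29535) - 81/7)/4 = √(-1/29535 - 81/7)/4 = √(-2392342/206745)/4 = (17*I*√1711435110/206745)/4 = 17*I*√1711435110/826980 ≈ 0.85042*I)
(G(259, -308) + 160266) - S = (-10*(-308) + 160266) - 17*I*√1711435110/826980 = (3080 + 160266) - 17*I*√1711435110/826980 = 163346 - 17*I*√1711435110/826980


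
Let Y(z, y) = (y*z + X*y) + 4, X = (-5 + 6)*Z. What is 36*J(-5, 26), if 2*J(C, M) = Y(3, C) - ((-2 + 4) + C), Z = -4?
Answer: 216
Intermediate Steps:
X = -4 (X = (-5 + 6)*(-4) = 1*(-4) = -4)
Y(z, y) = 4 - 4*y + y*z (Y(z, y) = (y*z - 4*y) + 4 = (-4*y + y*z) + 4 = 4 - 4*y + y*z)
J(C, M) = 1 - C (J(C, M) = ((4 - 4*C + C*3) - ((-2 + 4) + C))/2 = ((4 - 4*C + 3*C) - (2 + C))/2 = ((4 - C) + (-2 - C))/2 = (2 - 2*C)/2 = 1 - C)
36*J(-5, 26) = 36*(1 - 1*(-5)) = 36*(1 + 5) = 36*6 = 216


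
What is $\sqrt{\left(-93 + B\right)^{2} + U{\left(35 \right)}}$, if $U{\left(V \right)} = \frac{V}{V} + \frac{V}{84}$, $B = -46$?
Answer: $\frac{\sqrt{695607}}{6} \approx 139.01$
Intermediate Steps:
$U{\left(V \right)} = 1 + \frac{V}{84}$ ($U{\left(V \right)} = 1 + V \frac{1}{84} = 1 + \frac{V}{84}$)
$\sqrt{\left(-93 + B\right)^{2} + U{\left(35 \right)}} = \sqrt{\left(-93 - 46\right)^{2} + \left(1 + \frac{1}{84} \cdot 35\right)} = \sqrt{\left(-139\right)^{2} + \left(1 + \frac{5}{12}\right)} = \sqrt{19321 + \frac{17}{12}} = \sqrt{\frac{231869}{12}} = \frac{\sqrt{695607}}{6}$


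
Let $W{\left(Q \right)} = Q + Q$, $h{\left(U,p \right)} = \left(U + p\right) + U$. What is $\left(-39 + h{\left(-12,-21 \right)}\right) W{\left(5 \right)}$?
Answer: $-840$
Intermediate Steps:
$h{\left(U,p \right)} = p + 2 U$
$W{\left(Q \right)} = 2 Q$
$\left(-39 + h{\left(-12,-21 \right)}\right) W{\left(5 \right)} = \left(-39 + \left(-21 + 2 \left(-12\right)\right)\right) 2 \cdot 5 = \left(-39 - 45\right) 10 = \left(-84\right) 10 = -840$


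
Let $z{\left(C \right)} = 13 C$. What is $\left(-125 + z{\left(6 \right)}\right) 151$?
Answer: $-7097$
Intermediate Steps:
$\left(-125 + z{\left(6 \right)}\right) 151 = \left(-125 + 13 \cdot 6\right) 151 = \left(-125 + 78\right) 151 = \left(-47\right) 151 = -7097$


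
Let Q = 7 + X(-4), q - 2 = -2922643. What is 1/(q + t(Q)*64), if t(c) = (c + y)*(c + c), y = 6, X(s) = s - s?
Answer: -1/2910993 ≈ -3.4353e-7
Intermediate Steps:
X(s) = 0
q = -2922641 (q = 2 - 2922643 = -2922641)
Q = 7 (Q = 7 + 0 = 7)
t(c) = 2*c*(6 + c) (t(c) = (c + 6)*(c + c) = (6 + c)*(2*c) = 2*c*(6 + c))
1/(q + t(Q)*64) = 1/(-2922641 + (2*7*(6 + 7))*64) = 1/(-2922641 + (2*7*13)*64) = 1/(-2922641 + 182*64) = 1/(-2922641 + 11648) = 1/(-2910993) = -1/2910993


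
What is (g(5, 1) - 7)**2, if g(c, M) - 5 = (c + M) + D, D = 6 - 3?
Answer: 49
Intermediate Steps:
D = 3
g(c, M) = 8 + M + c (g(c, M) = 5 + ((c + M) + 3) = 5 + ((M + c) + 3) = 5 + (3 + M + c) = 8 + M + c)
(g(5, 1) - 7)**2 = ((8 + 1 + 5) - 7)**2 = (14 - 7)**2 = 7**2 = 49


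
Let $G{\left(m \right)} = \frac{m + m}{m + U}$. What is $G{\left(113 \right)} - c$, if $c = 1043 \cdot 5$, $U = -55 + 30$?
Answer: $- \frac{229347}{44} \approx -5212.4$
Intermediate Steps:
$U = -25$
$c = 5215$
$G{\left(m \right)} = \frac{2 m}{-25 + m}$ ($G{\left(m \right)} = \frac{m + m}{m - 25} = \frac{2 m}{-25 + m}$)
$G{\left(113 \right)} - c = 2 \cdot 113 \frac{1}{-25 + 113} - 5215 = 2 \cdot 113 \cdot \frac{1}{88} - 5215 = \frac{113}{44} - 5215 = - \frac{229347}{44}$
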